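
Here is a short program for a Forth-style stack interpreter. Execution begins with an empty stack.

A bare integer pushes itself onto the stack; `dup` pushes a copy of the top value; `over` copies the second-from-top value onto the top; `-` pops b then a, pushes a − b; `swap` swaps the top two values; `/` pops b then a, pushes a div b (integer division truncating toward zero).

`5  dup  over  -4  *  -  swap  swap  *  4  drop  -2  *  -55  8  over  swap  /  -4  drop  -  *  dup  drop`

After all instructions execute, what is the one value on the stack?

5    -> 5
dup  -> 5 5
over -> 5 5 5
-4   -> 5 5 5 -4
*    -> 5 5 -20
-    -> 5 25
swap -> 25 5
swap -> 5 25
*    -> 125
4    -> 125 4
drop -> 125
-2   -> 125 -2
*    -> -250
-55  -> -250 -55
8    -> -250 -55 8
over -> -250 -55 8 -55
swap -> -250 -55 -55 8
/    -> -250 -55 -6
-4   -> -250 -55 -6 -4
drop -> -250 -55 -6
-    -> -250 -49
*    -> 12250
dup  -> 12250 12250
drop -> 12250

12250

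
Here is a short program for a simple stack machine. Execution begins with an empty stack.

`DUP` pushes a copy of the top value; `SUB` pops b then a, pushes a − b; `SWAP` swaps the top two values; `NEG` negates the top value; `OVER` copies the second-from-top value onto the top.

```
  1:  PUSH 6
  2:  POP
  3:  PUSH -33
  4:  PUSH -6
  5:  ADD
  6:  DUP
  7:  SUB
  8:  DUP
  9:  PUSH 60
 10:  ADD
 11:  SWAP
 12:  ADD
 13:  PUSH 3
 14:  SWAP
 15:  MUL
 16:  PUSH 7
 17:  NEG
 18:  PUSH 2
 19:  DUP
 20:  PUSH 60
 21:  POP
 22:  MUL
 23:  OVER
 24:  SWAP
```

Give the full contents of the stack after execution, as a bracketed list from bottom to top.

PUSH 6   → [6]
POP      → []
PUSH -33 → [-33]
PUSH -6  → [-33, -6]
ADD      → [-39]
DUP      → [-39, -39]
SUB      → [0]
DUP      → [0, 0]
PUSH 60  → [0, 0, 60]
ADD      → [0, 60]
SWAP     → [60, 0]
ADD      → [60]
PUSH 3   → [60, 3]
SWAP     → [3, 60]
MUL      → [180]
PUSH 7   → [180, 7]
NEG      → [180, -7]
PUSH 2   → [180, -7, 2]
DUP      → [180, -7, 2, 2]
PUSH 60  → [180, -7, 2, 2, 60]
POP      → [180, -7, 2, 2]
MUL      → [180, -7, 4]
OVER     → [180, -7, 4, -7]
SWAP     → [180, -7, -7, 4]

[180, -7, -7, 4]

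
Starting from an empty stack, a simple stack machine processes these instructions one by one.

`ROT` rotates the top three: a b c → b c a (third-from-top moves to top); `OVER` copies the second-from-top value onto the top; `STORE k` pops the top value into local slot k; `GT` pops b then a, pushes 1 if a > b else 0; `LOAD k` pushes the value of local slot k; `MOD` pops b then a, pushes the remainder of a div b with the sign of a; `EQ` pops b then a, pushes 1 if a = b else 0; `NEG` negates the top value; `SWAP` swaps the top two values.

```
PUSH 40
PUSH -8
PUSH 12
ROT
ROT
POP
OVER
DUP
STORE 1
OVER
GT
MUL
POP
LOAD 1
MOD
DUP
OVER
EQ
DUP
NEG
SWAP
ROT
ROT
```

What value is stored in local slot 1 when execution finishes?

12

PUSH 40 -> 40
PUSH -8 -> 40 -8
PUSH 12 -> 40 -8 12
ROT     -> -8 12 40
ROT     -> 12 40 -8
POP     -> 12 40
OVER    -> 12 40 12
DUP     -> 12 40 12 12
STORE 1 -> 12 40 12
OVER    -> 12 40 12 40
GT      -> 12 40 0
MUL     -> 12 0
POP     -> 12
LOAD 1  -> 12 12
MOD     -> 0
DUP     -> 0 0
OVER    -> 0 0 0
EQ      -> 0 1
DUP     -> 0 1 1
NEG     -> 0 1 -1
SWAP    -> 0 -1 1
ROT     -> -1 1 0
ROT     -> 1 0 -1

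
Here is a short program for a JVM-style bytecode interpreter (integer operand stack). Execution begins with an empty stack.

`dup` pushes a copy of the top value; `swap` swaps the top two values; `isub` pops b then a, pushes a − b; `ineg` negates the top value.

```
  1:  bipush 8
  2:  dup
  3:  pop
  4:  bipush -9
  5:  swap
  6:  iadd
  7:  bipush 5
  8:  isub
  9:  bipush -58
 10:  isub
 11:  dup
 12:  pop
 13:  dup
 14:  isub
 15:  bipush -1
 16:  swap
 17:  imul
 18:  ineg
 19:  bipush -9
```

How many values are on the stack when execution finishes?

bipush 8    [8]
dup         [8, 8]
pop         [8]
bipush -9   [8, -9]
swap        [-9, 8]
iadd        [-1]
bipush 5    [-1, 5]
isub        [-6]
bipush -58  [-6, -58]
isub        [52]
dup         [52, 52]
pop         [52]
dup         [52, 52]
isub        [0]
bipush -1   [0, -1]
swap        [-1, 0]
imul        [0]
ineg        [0]
bipush -9   [0, -9]

2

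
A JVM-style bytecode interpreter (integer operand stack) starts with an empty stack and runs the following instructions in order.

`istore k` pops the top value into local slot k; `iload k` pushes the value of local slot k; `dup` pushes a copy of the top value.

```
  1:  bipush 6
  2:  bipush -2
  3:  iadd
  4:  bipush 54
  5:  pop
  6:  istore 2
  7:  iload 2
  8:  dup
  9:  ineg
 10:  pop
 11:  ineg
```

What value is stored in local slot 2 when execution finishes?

bipush 6   6
bipush -2  6 -2
iadd       4
bipush 54  4 54
pop        4
istore 2   (empty)
iload 2    4
dup        4 4
ineg       4 -4
pop        4
ineg       -4

4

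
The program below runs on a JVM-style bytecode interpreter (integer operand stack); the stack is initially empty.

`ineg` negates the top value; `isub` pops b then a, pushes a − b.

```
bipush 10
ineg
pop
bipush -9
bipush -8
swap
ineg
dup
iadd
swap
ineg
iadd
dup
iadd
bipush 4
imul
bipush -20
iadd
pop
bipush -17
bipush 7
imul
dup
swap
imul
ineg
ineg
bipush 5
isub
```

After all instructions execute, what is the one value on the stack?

14156

bipush 10   [10]
ineg        [-10]
pop         []
bipush -9   [-9]
bipush -8   [-9, -8]
swap        [-8, -9]
ineg        [-8, 9]
dup         [-8, 9, 9]
iadd        [-8, 18]
swap        [18, -8]
ineg        [18, 8]
iadd        [26]
dup         [26, 26]
iadd        [52]
bipush 4    [52, 4]
imul        [208]
bipush -20  [208, -20]
iadd        [188]
pop         []
bipush -17  [-17]
bipush 7    [-17, 7]
imul        [-119]
dup         [-119, -119]
swap        [-119, -119]
imul        [14161]
ineg        [-14161]
ineg        [14161]
bipush 5    [14161, 5]
isub        [14156]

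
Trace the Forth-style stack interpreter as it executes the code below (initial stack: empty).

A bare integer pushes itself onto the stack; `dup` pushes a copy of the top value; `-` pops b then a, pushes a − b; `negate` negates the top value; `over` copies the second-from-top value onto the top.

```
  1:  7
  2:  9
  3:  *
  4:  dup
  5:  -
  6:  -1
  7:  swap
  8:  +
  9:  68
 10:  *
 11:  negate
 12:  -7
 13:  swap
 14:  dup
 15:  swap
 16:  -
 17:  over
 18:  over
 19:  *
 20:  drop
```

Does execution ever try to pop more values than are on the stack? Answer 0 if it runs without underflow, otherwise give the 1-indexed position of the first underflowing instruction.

7      : [7]
9      : [7, 9]
*      : [63]
dup    : [63, 63]
-      : [0]
-1     : [0, -1]
swap   : [-1, 0]
+      : [-1]
68     : [-1, 68]
*      : [-68]
negate : [68]
-7     : [68, -7]
swap   : [-7, 68]
dup    : [-7, 68, 68]
swap   : [-7, 68, 68]
-      : [-7, 0]
over   : [-7, 0, -7]
over   : [-7, 0, -7, 0]
*      : [-7, 0, 0]
drop   : [-7, 0]

0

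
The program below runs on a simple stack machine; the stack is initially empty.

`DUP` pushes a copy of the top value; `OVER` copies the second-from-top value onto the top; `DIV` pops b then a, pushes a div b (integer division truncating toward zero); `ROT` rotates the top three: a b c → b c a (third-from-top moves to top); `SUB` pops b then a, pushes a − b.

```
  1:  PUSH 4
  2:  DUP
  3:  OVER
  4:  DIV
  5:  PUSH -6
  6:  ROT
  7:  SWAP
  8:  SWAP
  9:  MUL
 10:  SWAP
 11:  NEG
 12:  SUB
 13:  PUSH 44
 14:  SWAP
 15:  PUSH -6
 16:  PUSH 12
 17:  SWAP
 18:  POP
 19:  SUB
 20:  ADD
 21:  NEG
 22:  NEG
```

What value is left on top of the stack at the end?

PUSH 4  : 4
DUP     : 4 4
OVER    : 4 4 4
DIV     : 4 1
PUSH -6 : 4 1 -6
ROT     : 1 -6 4
SWAP    : 1 4 -6
SWAP    : 1 -6 4
MUL     : 1 -24
SWAP    : -24 1
NEG     : -24 -1
SUB     : -23
PUSH 44 : -23 44
SWAP    : 44 -23
PUSH -6 : 44 -23 -6
PUSH 12 : 44 -23 -6 12
SWAP    : 44 -23 12 -6
POP     : 44 -23 12
SUB     : 44 -35
ADD     : 9
NEG     : -9
NEG     : 9

9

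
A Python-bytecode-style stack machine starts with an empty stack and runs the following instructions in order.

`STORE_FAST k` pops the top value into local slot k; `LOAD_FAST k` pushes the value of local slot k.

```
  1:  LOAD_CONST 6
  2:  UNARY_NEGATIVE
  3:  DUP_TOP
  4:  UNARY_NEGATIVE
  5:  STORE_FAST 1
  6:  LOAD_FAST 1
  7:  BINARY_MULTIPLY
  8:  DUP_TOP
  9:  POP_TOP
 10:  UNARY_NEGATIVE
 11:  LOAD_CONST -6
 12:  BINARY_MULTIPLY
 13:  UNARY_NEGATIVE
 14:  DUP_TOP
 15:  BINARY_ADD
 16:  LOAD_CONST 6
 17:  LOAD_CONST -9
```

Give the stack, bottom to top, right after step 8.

[-36, -36]

LOAD_CONST 6    : 6
UNARY_NEGATIVE  : -6
DUP_TOP         : -6 -6
UNARY_NEGATIVE  : -6 6
STORE_FAST 1    : -6
LOAD_FAST 1     : -6 6
BINARY_MULTIPLY : -36
DUP_TOP         : -36 -36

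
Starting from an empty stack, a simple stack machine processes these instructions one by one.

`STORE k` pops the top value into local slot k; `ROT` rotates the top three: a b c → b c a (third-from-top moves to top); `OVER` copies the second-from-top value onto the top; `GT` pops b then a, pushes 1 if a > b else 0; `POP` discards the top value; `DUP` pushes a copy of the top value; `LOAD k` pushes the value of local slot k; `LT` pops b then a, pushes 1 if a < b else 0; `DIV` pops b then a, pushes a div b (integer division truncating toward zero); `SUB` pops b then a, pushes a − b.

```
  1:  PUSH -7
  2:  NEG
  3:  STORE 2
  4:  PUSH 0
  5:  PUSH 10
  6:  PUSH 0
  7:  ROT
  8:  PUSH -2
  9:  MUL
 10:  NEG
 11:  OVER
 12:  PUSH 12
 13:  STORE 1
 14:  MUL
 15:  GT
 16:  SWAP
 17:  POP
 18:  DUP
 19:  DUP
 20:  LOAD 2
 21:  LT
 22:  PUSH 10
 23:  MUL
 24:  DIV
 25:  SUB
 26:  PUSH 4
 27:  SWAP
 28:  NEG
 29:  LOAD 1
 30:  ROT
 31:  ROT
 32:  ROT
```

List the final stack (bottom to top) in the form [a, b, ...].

PUSH -7 -> -7
NEG     -> 7
STORE 2 -> (empty)
PUSH 0  -> 0
PUSH 10 -> 0 10
PUSH 0  -> 0 10 0
ROT     -> 10 0 0
PUSH -2 -> 10 0 0 -2
MUL     -> 10 0 0
NEG     -> 10 0 0
OVER    -> 10 0 0 0
PUSH 12 -> 10 0 0 0 12
STORE 1 -> 10 0 0 0
MUL     -> 10 0 0
GT      -> 10 0
SWAP    -> 0 10
POP     -> 0
DUP     -> 0 0
DUP     -> 0 0 0
LOAD 2  -> 0 0 0 7
LT      -> 0 0 1
PUSH 10 -> 0 0 1 10
MUL     -> 0 0 10
DIV     -> 0 0
SUB     -> 0
PUSH 4  -> 0 4
SWAP    -> 4 0
NEG     -> 4 0
LOAD 1  -> 4 0 12
ROT     -> 0 12 4
ROT     -> 12 4 0
ROT     -> 4 0 12

[4, 0, 12]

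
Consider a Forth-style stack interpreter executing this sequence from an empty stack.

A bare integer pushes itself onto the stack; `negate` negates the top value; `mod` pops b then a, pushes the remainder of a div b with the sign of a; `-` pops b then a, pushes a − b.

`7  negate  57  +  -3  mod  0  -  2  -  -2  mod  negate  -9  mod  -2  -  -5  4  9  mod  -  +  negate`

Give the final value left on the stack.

7      -> 7
negate -> -7
57     -> -7 57
+      -> 50
-3     -> 50 -3
mod    -> 2
0      -> 2 0
-      -> 2
2      -> 2 2
-      -> 0
-2     -> 0 -2
mod    -> 0
negate -> 0
-9     -> 0 -9
mod    -> 0
-2     -> 0 -2
-      -> 2
-5     -> 2 -5
4      -> 2 -5 4
9      -> 2 -5 4 9
mod    -> 2 -5 4
-      -> 2 -9
+      -> -7
negate -> 7

7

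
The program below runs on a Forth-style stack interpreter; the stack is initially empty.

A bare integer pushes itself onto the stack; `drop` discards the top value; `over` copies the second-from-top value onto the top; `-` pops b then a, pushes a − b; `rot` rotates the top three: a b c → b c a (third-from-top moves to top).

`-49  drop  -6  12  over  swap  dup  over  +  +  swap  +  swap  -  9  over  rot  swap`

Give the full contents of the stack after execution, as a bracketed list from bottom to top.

-49   [-49]
drop  []
-6    [-6]
12    [-6, 12]
over  [-6, 12, -6]
swap  [-6, -6, 12]
dup   [-6, -6, 12, 12]
over  [-6, -6, 12, 12, 12]
+     [-6, -6, 12, 24]
+     [-6, -6, 36]
swap  [-6, 36, -6]
+     [-6, 30]
swap  [30, -6]
-     [36]
9     [36, 9]
over  [36, 9, 36]
rot   [9, 36, 36]
swap  [9, 36, 36]

[9, 36, 36]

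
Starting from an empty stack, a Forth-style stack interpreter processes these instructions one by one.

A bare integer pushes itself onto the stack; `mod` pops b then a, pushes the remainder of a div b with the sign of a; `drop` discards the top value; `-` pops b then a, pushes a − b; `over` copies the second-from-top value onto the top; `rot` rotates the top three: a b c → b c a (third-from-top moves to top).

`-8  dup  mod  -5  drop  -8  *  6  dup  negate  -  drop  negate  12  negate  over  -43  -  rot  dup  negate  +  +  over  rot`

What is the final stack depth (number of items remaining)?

3

-8     -> [-8]
dup    -> [-8, -8]
mod    -> [0]
-5     -> [0, -5]
drop   -> [0]
-8     -> [0, -8]
*      -> [0]
6      -> [0, 6]
dup    -> [0, 6, 6]
negate -> [0, 6, -6]
-      -> [0, 12]
drop   -> [0]
negate -> [0]
12     -> [0, 12]
negate -> [0, -12]
over   -> [0, -12, 0]
-43    -> [0, -12, 0, -43]
-      -> [0, -12, 43]
rot    -> [-12, 43, 0]
dup    -> [-12, 43, 0, 0]
negate -> [-12, 43, 0, 0]
+      -> [-12, 43, 0]
+      -> [-12, 43]
over   -> [-12, 43, -12]
rot    -> [43, -12, -12]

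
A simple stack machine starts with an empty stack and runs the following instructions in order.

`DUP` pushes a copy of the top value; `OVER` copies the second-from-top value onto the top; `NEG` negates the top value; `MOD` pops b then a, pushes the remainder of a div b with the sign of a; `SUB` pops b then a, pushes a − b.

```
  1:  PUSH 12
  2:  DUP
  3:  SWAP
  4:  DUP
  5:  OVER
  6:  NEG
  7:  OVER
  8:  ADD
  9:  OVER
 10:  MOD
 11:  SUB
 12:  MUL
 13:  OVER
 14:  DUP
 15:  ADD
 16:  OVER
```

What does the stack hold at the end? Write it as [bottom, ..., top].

PUSH 12  12
DUP      12 12
SWAP     12 12
DUP      12 12 12
OVER     12 12 12 12
NEG      12 12 12 -12
OVER     12 12 12 -12 12
ADD      12 12 12 0
OVER     12 12 12 0 12
MOD      12 12 12 0
SUB      12 12 12
MUL      12 144
OVER     12 144 12
DUP      12 144 12 12
ADD      12 144 24
OVER     12 144 24 144

[12, 144, 24, 144]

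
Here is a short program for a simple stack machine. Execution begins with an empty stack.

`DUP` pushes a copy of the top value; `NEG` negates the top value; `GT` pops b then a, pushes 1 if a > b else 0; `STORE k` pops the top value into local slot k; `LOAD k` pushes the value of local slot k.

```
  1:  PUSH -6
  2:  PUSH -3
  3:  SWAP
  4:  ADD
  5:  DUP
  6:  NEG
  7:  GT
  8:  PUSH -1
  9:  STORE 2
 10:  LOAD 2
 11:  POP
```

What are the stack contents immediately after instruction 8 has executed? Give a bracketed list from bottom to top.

[0, -1]

PUSH -6 -> -6
PUSH -3 -> -6 -3
SWAP    -> -3 -6
ADD     -> -9
DUP     -> -9 -9
NEG     -> -9 9
GT      -> 0
PUSH -1 -> 0 -1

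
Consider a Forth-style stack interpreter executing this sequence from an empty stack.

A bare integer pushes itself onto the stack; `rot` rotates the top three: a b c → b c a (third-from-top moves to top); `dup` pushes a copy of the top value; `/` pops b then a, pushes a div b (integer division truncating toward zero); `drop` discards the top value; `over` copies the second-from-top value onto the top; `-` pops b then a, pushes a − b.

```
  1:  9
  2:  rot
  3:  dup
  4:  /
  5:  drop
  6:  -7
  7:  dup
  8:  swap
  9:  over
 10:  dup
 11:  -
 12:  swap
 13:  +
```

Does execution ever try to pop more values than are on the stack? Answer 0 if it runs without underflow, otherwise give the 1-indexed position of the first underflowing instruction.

2

9 -> [9]
rot  — needs 3 operands, stack has 1 → underflow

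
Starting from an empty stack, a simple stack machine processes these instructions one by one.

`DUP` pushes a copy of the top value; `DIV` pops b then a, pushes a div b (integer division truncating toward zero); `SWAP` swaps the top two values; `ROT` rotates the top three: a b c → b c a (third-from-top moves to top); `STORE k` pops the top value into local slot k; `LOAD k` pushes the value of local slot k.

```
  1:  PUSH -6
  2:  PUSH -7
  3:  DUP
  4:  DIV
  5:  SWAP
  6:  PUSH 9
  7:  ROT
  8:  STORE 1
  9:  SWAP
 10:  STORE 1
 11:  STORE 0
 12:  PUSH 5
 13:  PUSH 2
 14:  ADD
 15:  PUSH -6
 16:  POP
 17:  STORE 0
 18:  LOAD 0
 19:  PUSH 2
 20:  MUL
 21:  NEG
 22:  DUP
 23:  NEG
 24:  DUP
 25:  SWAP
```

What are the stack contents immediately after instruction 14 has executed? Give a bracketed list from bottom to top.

[7]

PUSH -6 -> -6
PUSH -7 -> -6 -7
DUP     -> -6 -7 -7
DIV     -> -6 1
SWAP    -> 1 -6
PUSH 9  -> 1 -6 9
ROT     -> -6 9 1
STORE 1 -> -6 9
SWAP    -> 9 -6
STORE 1 -> 9
STORE 0 -> (empty)
PUSH 5  -> 5
PUSH 2  -> 5 2
ADD     -> 7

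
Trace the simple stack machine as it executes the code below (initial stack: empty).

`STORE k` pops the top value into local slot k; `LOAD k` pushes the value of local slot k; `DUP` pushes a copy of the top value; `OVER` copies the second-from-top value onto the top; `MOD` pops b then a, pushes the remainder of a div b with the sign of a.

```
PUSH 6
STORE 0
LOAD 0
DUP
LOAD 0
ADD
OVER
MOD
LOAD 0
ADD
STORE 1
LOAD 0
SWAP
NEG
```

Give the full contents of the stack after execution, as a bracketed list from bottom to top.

[6, -6]

PUSH 6   [6]
STORE 0  []
LOAD 0   [6]
DUP      [6, 6]
LOAD 0   [6, 6, 6]
ADD      [6, 12]
OVER     [6, 12, 6]
MOD      [6, 0]
LOAD 0   [6, 0, 6]
ADD      [6, 6]
STORE 1  [6]
LOAD 0   [6, 6]
SWAP     [6, 6]
NEG      [6, -6]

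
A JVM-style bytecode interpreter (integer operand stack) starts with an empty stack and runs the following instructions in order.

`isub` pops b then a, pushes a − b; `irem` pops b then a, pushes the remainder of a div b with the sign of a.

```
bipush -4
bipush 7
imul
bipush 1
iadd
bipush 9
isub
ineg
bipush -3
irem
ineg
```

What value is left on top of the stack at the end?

0

bipush -4 : [-4]
bipush 7  : [-4, 7]
imul      : [-28]
bipush 1  : [-28, 1]
iadd      : [-27]
bipush 9  : [-27, 9]
isub      : [-36]
ineg      : [36]
bipush -3 : [36, -3]
irem      : [0]
ineg      : [0]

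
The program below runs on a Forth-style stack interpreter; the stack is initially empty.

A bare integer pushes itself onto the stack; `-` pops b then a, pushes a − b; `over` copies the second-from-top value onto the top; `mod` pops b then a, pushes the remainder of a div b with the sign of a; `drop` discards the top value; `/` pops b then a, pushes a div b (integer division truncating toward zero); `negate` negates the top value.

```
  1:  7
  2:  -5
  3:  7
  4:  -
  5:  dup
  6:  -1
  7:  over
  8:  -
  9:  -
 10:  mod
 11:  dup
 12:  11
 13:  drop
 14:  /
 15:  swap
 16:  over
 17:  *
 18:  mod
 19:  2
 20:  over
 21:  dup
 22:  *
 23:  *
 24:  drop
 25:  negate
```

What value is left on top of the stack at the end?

7      : 7
-5     : 7 -5
7      : 7 -5 7
-      : 7 -12
dup    : 7 -12 -12
-1     : 7 -12 -12 -1
over   : 7 -12 -12 -1 -12
-      : 7 -12 -12 11
-      : 7 -12 -23
mod    : 7 -12
dup    : 7 -12 -12
11     : 7 -12 -12 11
drop   : 7 -12 -12
/      : 7 1
swap   : 1 7
over   : 1 7 1
*      : 1 7
mod    : 1
2      : 1 2
over   : 1 2 1
dup    : 1 2 1 1
*      : 1 2 1
*      : 1 2
drop   : 1
negate : -1

-1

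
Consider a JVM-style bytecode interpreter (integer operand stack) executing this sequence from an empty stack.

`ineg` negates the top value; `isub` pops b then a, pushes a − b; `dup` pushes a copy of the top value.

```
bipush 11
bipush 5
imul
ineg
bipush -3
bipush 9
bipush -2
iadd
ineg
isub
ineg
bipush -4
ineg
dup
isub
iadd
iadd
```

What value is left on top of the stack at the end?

bipush 11 -> [11]
bipush 5  -> [11, 5]
imul      -> [55]
ineg      -> [-55]
bipush -3 -> [-55, -3]
bipush 9  -> [-55, -3, 9]
bipush -2 -> [-55, -3, 9, -2]
iadd      -> [-55, -3, 7]
ineg      -> [-55, -3, -7]
isub      -> [-55, 4]
ineg      -> [-55, -4]
bipush -4 -> [-55, -4, -4]
ineg      -> [-55, -4, 4]
dup       -> [-55, -4, 4, 4]
isub      -> [-55, -4, 0]
iadd      -> [-55, -4]
iadd      -> [-59]

-59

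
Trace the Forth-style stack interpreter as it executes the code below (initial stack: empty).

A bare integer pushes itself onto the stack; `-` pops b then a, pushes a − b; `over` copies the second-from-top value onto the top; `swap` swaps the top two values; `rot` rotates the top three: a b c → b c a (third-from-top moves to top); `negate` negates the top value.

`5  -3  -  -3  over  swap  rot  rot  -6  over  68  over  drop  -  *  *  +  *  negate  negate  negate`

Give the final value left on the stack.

8664

5      -> 5
-3     -> 5 -3
-      -> 8
-3     -> 8 -3
over   -> 8 -3 8
swap   -> 8 8 -3
rot    -> 8 -3 8
rot    -> -3 8 8
-6     -> -3 8 8 -6
over   -> -3 8 8 -6 8
68     -> -3 8 8 -6 8 68
over   -> -3 8 8 -6 8 68 8
drop   -> -3 8 8 -6 8 68
-      -> -3 8 8 -6 -60
*      -> -3 8 8 360
*      -> -3 8 2880
+      -> -3 2888
*      -> -8664
negate -> 8664
negate -> -8664
negate -> 8664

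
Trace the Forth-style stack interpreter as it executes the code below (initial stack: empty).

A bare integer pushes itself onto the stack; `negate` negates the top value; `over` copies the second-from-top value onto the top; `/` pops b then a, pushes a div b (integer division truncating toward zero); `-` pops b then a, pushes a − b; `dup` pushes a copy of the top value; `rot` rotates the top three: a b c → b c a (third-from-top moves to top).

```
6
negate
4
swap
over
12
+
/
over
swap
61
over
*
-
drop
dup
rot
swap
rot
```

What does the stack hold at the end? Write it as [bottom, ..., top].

6      → [6]
negate → [-6]
4      → [-6, 4]
swap   → [4, -6]
over   → [4, -6, 4]
12     → [4, -6, 4, 12]
+      → [4, -6, 16]
/      → [4, 0]
over   → [4, 0, 4]
swap   → [4, 4, 0]
61     → [4, 4, 0, 61]
over   → [4, 4, 0, 61, 0]
*      → [4, 4, 0, 0]
-      → [4, 4, 0]
drop   → [4, 4]
dup    → [4, 4, 4]
rot    → [4, 4, 4]
swap   → [4, 4, 4]
rot    → [4, 4, 4]

[4, 4, 4]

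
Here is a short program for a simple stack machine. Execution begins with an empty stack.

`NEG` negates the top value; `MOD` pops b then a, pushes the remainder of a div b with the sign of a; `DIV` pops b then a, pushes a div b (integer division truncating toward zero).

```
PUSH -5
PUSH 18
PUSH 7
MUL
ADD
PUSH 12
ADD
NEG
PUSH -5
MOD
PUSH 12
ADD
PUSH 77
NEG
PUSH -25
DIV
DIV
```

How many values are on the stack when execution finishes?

1

PUSH -5  → -5
PUSH 18  → -5 18
PUSH 7   → -5 18 7
MUL      → -5 126
ADD      → 121
PUSH 12  → 121 12
ADD      → 133
NEG      → -133
PUSH -5  → -133 -5
MOD      → -3
PUSH 12  → -3 12
ADD      → 9
PUSH 77  → 9 77
NEG      → 9 -77
PUSH -25 → 9 -77 -25
DIV      → 9 3
DIV      → 3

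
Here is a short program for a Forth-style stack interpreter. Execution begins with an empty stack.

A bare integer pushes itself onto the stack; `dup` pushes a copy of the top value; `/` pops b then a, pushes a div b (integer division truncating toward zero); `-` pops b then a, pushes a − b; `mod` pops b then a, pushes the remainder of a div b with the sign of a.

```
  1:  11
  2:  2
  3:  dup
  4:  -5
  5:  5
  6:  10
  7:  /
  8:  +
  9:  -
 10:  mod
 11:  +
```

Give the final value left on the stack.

11  -> 11
2   -> 11 2
dup -> 11 2 2
-5  -> 11 2 2 -5
5   -> 11 2 2 -5 5
10  -> 11 2 2 -5 5 10
/   -> 11 2 2 -5 0
+   -> 11 2 2 -5
-   -> 11 2 7
mod -> 11 2
+   -> 13

13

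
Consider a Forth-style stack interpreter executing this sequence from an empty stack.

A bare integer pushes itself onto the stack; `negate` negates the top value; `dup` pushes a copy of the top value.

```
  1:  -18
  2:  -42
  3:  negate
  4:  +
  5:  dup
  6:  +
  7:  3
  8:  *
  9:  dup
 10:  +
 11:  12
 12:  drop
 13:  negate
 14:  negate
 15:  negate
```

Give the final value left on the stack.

-288

-18     [-18]
-42     [-18, -42]
negate  [-18, 42]
+       [24]
dup     [24, 24]
+       [48]
3       [48, 3]
*       [144]
dup     [144, 144]
+       [288]
12      [288, 12]
drop    [288]
negate  [-288]
negate  [288]
negate  [-288]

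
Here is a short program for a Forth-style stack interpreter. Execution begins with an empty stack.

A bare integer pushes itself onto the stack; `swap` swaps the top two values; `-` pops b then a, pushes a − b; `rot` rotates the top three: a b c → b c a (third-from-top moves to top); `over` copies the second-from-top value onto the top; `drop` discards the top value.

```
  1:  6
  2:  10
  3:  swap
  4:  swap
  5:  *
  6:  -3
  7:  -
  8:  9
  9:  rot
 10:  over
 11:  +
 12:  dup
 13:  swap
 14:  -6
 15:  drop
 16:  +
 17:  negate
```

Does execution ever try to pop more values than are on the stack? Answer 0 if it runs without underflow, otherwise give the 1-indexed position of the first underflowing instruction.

9

6    → 6
10   → 6 10
swap → 10 6
swap → 6 10
*    → 60
-3   → 60 -3
-    → 63
9    → 63 9
rot  — needs 3 operands, stack has 2 → underflow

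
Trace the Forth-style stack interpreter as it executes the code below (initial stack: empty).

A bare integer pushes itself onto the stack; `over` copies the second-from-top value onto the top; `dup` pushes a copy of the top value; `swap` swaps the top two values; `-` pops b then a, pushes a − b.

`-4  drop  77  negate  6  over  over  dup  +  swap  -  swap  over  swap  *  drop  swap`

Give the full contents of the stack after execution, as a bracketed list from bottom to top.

-4      [-4]
drop    []
77      [77]
negate  [-77]
6       [-77, 6]
over    [-77, 6, -77]
over    [-77, 6, -77, 6]
dup     [-77, 6, -77, 6, 6]
+       [-77, 6, -77, 12]
swap    [-77, 6, 12, -77]
-       [-77, 6, 89]
swap    [-77, 89, 6]
over    [-77, 89, 6, 89]
swap    [-77, 89, 89, 6]
*       [-77, 89, 534]
drop    [-77, 89]
swap    [89, -77]

[89, -77]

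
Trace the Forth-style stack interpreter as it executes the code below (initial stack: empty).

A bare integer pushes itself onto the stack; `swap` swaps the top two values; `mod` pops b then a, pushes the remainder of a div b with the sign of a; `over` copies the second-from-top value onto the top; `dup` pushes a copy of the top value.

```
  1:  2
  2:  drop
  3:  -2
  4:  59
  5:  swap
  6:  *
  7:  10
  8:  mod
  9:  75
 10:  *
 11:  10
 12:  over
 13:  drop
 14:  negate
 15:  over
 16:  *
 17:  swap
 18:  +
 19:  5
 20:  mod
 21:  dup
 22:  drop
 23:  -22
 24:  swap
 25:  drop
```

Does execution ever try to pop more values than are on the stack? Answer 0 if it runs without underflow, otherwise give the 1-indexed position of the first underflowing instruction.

0

2      : [2]
drop   : []
-2     : [-2]
59     : [-2, 59]
swap   : [59, -2]
*      : [-118]
10     : [-118, 10]
mod    : [-8]
75     : [-8, 75]
*      : [-600]
10     : [-600, 10]
over   : [-600, 10, -600]
drop   : [-600, 10]
negate : [-600, -10]
over   : [-600, -10, -600]
*      : [-600, 6000]
swap   : [6000, -600]
+      : [5400]
5      : [5400, 5]
mod    : [0]
dup    : [0, 0]
drop   : [0]
-22    : [0, -22]
swap   : [-22, 0]
drop   : [-22]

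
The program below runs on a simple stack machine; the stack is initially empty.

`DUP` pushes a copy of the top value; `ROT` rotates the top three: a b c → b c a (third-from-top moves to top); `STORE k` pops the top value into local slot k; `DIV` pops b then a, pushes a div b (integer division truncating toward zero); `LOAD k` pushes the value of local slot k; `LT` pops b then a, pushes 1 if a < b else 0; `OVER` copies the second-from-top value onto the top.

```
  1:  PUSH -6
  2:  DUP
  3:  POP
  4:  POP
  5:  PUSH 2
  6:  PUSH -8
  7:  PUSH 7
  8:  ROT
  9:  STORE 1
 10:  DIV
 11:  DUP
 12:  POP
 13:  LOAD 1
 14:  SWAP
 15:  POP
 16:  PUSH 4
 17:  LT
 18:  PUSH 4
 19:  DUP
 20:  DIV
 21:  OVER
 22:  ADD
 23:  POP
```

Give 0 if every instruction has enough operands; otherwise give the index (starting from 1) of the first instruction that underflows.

PUSH -6 -> [-6]
DUP     -> [-6, -6]
POP     -> [-6]
POP     -> []
PUSH 2  -> [2]
PUSH -8 -> [2, -8]
PUSH 7  -> [2, -8, 7]
ROT     -> [-8, 7, 2]
STORE 1 -> [-8, 7]
DIV     -> [-1]
DUP     -> [-1, -1]
POP     -> [-1]
LOAD 1  -> [-1, 2]
SWAP    -> [2, -1]
POP     -> [2]
PUSH 4  -> [2, 4]
LT      -> [1]
PUSH 4  -> [1, 4]
DUP     -> [1, 4, 4]
DIV     -> [1, 1]
OVER    -> [1, 1, 1]
ADD     -> [1, 2]
POP     -> [1]

0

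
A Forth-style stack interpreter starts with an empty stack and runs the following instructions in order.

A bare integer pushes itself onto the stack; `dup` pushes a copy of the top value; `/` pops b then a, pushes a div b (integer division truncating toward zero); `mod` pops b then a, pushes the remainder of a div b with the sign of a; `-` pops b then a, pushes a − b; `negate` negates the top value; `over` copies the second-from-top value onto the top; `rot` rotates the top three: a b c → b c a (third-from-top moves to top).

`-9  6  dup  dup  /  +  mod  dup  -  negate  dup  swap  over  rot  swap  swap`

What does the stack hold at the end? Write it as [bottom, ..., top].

-9     → [-9]
6      → [-9, 6]
dup    → [-9, 6, 6]
dup    → [-9, 6, 6, 6]
/      → [-9, 6, 1]
+      → [-9, 7]
mod    → [-2]
dup    → [-2, -2]
-      → [0]
negate → [0]
dup    → [0, 0]
swap   → [0, 0]
over   → [0, 0, 0]
rot    → [0, 0, 0]
swap   → [0, 0, 0]
swap   → [0, 0, 0]

[0, 0, 0]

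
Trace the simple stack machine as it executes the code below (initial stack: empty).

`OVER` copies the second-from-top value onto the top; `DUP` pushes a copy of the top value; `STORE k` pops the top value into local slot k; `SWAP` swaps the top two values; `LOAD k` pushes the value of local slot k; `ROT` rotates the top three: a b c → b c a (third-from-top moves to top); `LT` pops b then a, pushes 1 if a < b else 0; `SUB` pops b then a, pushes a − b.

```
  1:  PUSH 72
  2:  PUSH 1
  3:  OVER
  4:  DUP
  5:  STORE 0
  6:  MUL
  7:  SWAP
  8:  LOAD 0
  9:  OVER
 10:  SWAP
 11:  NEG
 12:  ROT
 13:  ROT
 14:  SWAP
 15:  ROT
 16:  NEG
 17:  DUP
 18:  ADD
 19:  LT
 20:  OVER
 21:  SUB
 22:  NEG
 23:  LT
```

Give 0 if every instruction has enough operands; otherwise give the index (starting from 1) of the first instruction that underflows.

0

PUSH 72  72
PUSH 1   72 1
OVER     72 1 72
DUP      72 1 72 72
STORE 0  72 1 72
MUL      72 72
SWAP     72 72
LOAD 0   72 72 72
OVER     72 72 72 72
SWAP     72 72 72 72
NEG      72 72 72 -72
ROT      72 72 -72 72
ROT      72 -72 72 72
SWAP     72 -72 72 72
ROT      72 72 72 -72
NEG      72 72 72 72
DUP      72 72 72 72 72
ADD      72 72 72 144
LT       72 72 1
OVER     72 72 1 72
SUB      72 72 -71
NEG      72 72 71
LT       72 0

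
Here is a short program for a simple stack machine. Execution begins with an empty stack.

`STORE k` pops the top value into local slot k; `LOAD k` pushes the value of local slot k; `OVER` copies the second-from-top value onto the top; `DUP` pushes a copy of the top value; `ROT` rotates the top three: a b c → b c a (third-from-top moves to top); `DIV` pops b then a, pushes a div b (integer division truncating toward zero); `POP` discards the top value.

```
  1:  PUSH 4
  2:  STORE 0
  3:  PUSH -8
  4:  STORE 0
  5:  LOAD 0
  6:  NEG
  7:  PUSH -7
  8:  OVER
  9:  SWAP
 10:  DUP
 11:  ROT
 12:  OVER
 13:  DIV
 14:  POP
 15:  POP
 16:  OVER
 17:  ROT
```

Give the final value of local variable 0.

PUSH 4  : 4
STORE 0 : (empty)
PUSH -8 : -8
STORE 0 : (empty)
LOAD 0  : -8
NEG     : 8
PUSH -7 : 8 -7
OVER    : 8 -7 8
SWAP    : 8 8 -7
DUP     : 8 8 -7 -7
ROT     : 8 -7 -7 8
OVER    : 8 -7 -7 8 -7
DIV     : 8 -7 -7 -1
POP     : 8 -7 -7
POP     : 8 -7
OVER    : 8 -7 8
ROT     : -7 8 8

-8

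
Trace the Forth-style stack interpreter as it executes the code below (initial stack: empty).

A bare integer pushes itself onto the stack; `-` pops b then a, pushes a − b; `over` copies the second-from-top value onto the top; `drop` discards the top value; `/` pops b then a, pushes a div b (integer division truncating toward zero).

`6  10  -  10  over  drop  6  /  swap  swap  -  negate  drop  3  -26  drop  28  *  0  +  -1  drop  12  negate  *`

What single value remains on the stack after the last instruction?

-1008

6       [6]
10      [6, 10]
-       [-4]
10      [-4, 10]
over    [-4, 10, -4]
drop    [-4, 10]
6       [-4, 10, 6]
/       [-4, 1]
swap    [1, -4]
swap    [-4, 1]
-       [-5]
negate  [5]
drop    []
3       [3]
-26     [3, -26]
drop    [3]
28      [3, 28]
*       [84]
0       [84, 0]
+       [84]
-1      [84, -1]
drop    [84]
12      [84, 12]
negate  [84, -12]
*       [-1008]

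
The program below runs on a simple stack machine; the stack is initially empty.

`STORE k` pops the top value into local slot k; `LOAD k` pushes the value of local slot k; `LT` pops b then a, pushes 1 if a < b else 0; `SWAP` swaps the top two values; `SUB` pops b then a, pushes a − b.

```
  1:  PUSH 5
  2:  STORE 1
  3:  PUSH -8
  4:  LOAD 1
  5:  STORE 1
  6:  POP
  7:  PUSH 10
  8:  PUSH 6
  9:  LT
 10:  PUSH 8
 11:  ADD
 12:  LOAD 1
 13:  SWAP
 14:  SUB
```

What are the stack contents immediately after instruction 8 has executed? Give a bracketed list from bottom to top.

[10, 6]

PUSH 5  → [5]
STORE 1 → []
PUSH -8 → [-8]
LOAD 1  → [-8, 5]
STORE 1 → [-8]
POP     → []
PUSH 10 → [10]
PUSH 6  → [10, 6]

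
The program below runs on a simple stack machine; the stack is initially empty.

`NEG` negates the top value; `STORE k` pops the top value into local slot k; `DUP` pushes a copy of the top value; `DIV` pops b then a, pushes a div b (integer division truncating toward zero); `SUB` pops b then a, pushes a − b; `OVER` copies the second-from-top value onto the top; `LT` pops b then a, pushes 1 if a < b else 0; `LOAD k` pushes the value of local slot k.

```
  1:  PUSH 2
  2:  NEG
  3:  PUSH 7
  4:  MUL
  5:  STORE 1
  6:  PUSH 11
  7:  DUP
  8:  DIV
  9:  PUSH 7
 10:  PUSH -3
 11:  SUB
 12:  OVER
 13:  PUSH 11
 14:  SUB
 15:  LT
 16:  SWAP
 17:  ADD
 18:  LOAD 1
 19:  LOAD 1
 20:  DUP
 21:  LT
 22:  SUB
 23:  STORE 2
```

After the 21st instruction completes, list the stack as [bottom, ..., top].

[1, -14, 0]

PUSH 2  → 2
NEG     → -2
PUSH 7  → -2 7
MUL     → -14
STORE 1 → (empty)
PUSH 11 → 11
DUP     → 11 11
DIV     → 1
PUSH 7  → 1 7
PUSH -3 → 1 7 -3
SUB     → 1 10
OVER    → 1 10 1
PUSH 11 → 1 10 1 11
SUB     → 1 10 -10
LT      → 1 0
SWAP    → 0 1
ADD     → 1
LOAD 1  → 1 -14
LOAD 1  → 1 -14 -14
DUP     → 1 -14 -14 -14
LT      → 1 -14 0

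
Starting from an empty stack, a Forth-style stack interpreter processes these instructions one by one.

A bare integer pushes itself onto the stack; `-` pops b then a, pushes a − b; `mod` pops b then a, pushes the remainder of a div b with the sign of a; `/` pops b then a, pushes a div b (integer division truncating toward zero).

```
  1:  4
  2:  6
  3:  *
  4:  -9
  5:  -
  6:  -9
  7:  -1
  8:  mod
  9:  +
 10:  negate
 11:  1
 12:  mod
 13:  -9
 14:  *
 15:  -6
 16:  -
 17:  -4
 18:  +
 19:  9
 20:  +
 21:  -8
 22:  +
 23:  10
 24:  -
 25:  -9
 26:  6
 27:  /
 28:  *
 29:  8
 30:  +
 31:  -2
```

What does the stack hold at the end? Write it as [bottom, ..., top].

4      → 4
6      → 4 6
*      → 24
-9     → 24 -9
-      → 33
-9     → 33 -9
-1     → 33 -9 -1
mod    → 33 0
+      → 33
negate → -33
1      → -33 1
mod    → 0
-9     → 0 -9
*      → 0
-6     → 0 -6
-      → 6
-4     → 6 -4
+      → 2
9      → 2 9
+      → 11
-8     → 11 -8
+      → 3
10     → 3 10
-      → -7
-9     → -7 -9
6      → -7 -9 6
/      → -7 -1
*      → 7
8      → 7 8
+      → 15
-2     → 15 -2

[15, -2]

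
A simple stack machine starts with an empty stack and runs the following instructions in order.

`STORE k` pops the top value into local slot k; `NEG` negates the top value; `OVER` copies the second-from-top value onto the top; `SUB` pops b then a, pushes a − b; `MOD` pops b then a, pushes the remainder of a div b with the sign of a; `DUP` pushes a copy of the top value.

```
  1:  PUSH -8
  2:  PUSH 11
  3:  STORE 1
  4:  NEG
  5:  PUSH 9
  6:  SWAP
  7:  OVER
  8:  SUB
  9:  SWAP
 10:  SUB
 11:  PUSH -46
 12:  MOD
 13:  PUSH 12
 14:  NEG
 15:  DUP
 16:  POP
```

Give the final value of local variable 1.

11

PUSH -8  -> [-8]
PUSH 11  -> [-8, 11]
STORE 1  -> [-8]
NEG      -> [8]
PUSH 9   -> [8, 9]
SWAP     -> [9, 8]
OVER     -> [9, 8, 9]
SUB      -> [9, -1]
SWAP     -> [-1, 9]
SUB      -> [-10]
PUSH -46 -> [-10, -46]
MOD      -> [-10]
PUSH 12  -> [-10, 12]
NEG      -> [-10, -12]
DUP      -> [-10, -12, -12]
POP      -> [-10, -12]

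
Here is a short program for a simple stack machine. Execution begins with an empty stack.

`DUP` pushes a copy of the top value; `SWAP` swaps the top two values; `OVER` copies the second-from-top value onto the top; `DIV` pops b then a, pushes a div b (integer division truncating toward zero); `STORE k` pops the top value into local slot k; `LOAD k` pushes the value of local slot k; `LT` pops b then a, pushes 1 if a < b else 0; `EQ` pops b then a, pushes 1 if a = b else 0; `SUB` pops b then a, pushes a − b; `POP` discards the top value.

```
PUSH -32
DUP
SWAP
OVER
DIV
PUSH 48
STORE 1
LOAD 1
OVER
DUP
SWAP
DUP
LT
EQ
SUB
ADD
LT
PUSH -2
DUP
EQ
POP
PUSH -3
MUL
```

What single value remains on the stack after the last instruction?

-3

PUSH -32 : -32
DUP      : -32 -32
SWAP     : -32 -32
OVER     : -32 -32 -32
DIV      : -32 1
PUSH 48  : -32 1 48
STORE 1  : -32 1
LOAD 1   : -32 1 48
OVER     : -32 1 48 1
DUP      : -32 1 48 1 1
SWAP     : -32 1 48 1 1
DUP      : -32 1 48 1 1 1
LT       : -32 1 48 1 0
EQ       : -32 1 48 0
SUB      : -32 1 48
ADD      : -32 49
LT       : 1
PUSH -2  : 1 -2
DUP      : 1 -2 -2
EQ       : 1 1
POP      : 1
PUSH -3  : 1 -3
MUL      : -3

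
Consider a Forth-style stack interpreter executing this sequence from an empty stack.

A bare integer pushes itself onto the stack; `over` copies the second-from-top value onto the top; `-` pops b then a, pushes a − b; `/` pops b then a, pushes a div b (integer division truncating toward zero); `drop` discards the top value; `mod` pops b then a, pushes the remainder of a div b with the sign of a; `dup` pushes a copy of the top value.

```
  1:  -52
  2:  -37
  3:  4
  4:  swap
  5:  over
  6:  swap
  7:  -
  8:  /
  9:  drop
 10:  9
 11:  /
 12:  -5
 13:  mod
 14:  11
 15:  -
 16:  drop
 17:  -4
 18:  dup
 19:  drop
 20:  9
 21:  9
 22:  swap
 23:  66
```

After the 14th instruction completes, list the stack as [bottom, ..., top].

-52  -> -52
-37  -> -52 -37
4    -> -52 -37 4
swap -> -52 4 -37
over -> -52 4 -37 4
swap -> -52 4 4 -37
-    -> -52 4 41
/    -> -52 0
drop -> -52
9    -> -52 9
/    -> -5
-5   -> -5 -5
mod  -> 0
11   -> 0 11

[0, 11]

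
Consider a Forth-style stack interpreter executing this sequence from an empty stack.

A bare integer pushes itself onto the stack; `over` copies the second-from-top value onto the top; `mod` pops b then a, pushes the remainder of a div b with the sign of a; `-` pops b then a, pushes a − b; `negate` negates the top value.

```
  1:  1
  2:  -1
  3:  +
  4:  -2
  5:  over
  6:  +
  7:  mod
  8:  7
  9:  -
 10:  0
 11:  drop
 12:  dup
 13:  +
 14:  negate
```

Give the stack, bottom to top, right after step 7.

1     [1]
-1    [1, -1]
+     [0]
-2    [0, -2]
over  [0, -2, 0]
+     [0, -2]
mod   [0]

[0]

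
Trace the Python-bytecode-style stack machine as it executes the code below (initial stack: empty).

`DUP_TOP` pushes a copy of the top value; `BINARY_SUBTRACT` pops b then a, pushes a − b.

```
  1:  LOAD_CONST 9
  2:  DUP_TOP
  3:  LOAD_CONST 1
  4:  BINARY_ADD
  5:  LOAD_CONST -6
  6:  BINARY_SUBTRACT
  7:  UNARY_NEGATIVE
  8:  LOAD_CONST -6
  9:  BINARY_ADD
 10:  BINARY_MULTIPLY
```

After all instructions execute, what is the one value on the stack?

LOAD_CONST 9     9
DUP_TOP          9 9
LOAD_CONST 1     9 9 1
BINARY_ADD       9 10
LOAD_CONST -6    9 10 -6
BINARY_SUBTRACT  9 16
UNARY_NEGATIVE   9 -16
LOAD_CONST -6    9 -16 -6
BINARY_ADD       9 -22
BINARY_MULTIPLY  -198

-198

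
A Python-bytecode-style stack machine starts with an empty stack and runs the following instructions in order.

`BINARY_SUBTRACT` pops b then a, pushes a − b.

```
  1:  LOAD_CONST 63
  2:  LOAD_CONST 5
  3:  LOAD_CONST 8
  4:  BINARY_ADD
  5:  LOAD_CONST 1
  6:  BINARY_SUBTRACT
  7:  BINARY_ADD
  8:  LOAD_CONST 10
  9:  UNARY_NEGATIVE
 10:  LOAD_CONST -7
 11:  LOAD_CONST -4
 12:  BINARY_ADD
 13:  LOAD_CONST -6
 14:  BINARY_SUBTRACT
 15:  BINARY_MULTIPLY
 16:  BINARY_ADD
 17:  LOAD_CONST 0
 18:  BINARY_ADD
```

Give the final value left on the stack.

125

LOAD_CONST 63   → 63
LOAD_CONST 5    → 63 5
LOAD_CONST 8    → 63 5 8
BINARY_ADD      → 63 13
LOAD_CONST 1    → 63 13 1
BINARY_SUBTRACT → 63 12
BINARY_ADD      → 75
LOAD_CONST 10   → 75 10
UNARY_NEGATIVE  → 75 -10
LOAD_CONST -7   → 75 -10 -7
LOAD_CONST -4   → 75 -10 -7 -4
BINARY_ADD      → 75 -10 -11
LOAD_CONST -6   → 75 -10 -11 -6
BINARY_SUBTRACT → 75 -10 -5
BINARY_MULTIPLY → 75 50
BINARY_ADD      → 125
LOAD_CONST 0    → 125 0
BINARY_ADD      → 125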